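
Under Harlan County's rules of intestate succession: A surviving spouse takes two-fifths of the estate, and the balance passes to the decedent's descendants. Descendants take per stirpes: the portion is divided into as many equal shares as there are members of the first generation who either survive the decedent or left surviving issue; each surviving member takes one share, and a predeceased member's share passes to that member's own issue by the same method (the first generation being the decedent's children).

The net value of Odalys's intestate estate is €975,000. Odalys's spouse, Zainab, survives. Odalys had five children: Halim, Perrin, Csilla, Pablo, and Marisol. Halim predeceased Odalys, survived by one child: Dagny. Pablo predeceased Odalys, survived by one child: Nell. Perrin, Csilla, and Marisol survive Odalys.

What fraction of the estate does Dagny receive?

Dagny receives 3/25 of the estate.

Zainab takes two-fifths of €975,000 = €390,000. The remaining €585,000 passes to the descendants.
The descendants' portion (€585,000) is divided into 5 shares of €117,000: Perrin, Csilla, and Marisol each take €117,000; Halim's €117,000 share passes to Halim's issue; Pablo's €117,000 share passes to Pablo's issue.
Halim's share (€117,000) passes entirely to Dagny.
Pablo's share (€117,000) passes entirely to Nell.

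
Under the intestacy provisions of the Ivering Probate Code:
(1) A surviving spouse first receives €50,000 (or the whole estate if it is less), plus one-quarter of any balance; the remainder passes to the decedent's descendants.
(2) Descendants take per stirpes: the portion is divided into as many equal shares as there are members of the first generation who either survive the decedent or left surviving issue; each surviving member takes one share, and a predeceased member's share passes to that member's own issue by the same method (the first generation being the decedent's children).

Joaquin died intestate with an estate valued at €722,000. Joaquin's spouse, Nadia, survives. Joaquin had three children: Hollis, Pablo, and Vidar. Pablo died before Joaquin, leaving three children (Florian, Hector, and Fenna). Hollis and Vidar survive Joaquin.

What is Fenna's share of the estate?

Nadia first takes €50,000, leaving a balance of €672,000. Nadia then takes one-quarter of the balance (€168,000), for a total of €218,000. The remaining €504,000 passes to the descendants.
The descendants' portion (€504,000) is divided into 3 shares of €168,000: Hollis and Vidar each take €168,000; Pablo's €168,000 share passes to Pablo's issue.
Pablo's share (€168,000) is divided into 3 shares of €56,000: Florian, Hector, and Fenna each take €56,000.

Fenna receives €56,000.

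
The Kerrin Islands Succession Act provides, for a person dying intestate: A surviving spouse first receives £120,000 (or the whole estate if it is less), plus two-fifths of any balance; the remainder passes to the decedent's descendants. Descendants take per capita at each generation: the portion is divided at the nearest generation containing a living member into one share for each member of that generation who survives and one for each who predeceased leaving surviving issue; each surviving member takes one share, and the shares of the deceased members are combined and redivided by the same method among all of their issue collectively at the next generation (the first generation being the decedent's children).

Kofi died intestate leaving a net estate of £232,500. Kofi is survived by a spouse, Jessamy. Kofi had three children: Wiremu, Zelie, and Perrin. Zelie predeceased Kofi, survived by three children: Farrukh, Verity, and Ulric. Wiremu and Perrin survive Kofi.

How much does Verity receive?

Jessamy first takes £120,000, leaving a balance of £112,500. Jessamy then takes two-fifths of the balance (£45,000), for a total of £165,000. The remaining £67,500 passes to the descendants.
The descendants' portion (£67,500) is divided at the children's generation into 3 shares of £22,500. Wiremu and Perrin each take £22,500. The remaining share for the deceased Zelie (£22,500) is carried to the next generation.
That pool (£22,500) is divided at the grandchildren's generation equally among Farrukh, Verity, and Ulric: £7,500 each.

Verity receives £7,500.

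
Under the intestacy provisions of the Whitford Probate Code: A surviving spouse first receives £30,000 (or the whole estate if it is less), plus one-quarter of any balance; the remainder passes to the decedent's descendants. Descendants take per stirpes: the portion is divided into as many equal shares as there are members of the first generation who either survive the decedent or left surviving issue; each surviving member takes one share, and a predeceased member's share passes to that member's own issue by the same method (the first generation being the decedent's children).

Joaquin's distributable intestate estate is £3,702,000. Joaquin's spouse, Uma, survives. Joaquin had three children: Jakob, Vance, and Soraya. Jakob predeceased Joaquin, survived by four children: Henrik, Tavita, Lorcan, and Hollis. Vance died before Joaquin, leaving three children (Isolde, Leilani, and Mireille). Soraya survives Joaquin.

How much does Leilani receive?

Leilani receives £306,000.

Uma first takes £30,000, leaving a balance of £3,672,000. Uma then takes one-quarter of the balance (£918,000), for a total of £948,000. The remaining £2,754,000 passes to the descendants.
The descendants' portion (£2,754,000) is divided into 3 shares of £918,000: Soraya takes £918,000; Jakob's £918,000 share passes to Jakob's issue; Vance's £918,000 share passes to Vance's issue.
Jakob's share (£918,000) is divided into 4 shares of £229,500: Henrik, Tavita, Lorcan, and Hollis each take £229,500.
Vance's share (£918,000) is divided into 3 shares of £306,000: Isolde, Leilani, and Mireille each take £306,000.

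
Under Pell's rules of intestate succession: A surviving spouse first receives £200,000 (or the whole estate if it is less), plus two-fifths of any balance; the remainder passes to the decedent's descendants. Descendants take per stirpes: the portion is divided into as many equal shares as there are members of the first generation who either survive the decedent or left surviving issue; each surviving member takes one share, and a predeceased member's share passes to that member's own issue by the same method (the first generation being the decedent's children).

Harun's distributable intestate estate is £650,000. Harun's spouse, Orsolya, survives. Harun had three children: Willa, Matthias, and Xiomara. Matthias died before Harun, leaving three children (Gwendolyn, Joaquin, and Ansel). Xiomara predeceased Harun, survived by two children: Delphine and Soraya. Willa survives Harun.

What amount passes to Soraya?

Orsolya first takes £200,000, leaving a balance of £450,000. Orsolya then takes two-fifths of the balance (£180,000), for a total of £380,000. The remaining £270,000 passes to the descendants.
The descendants' portion (£270,000) is divided into 3 shares of £90,000: Willa takes £90,000; Matthias's £90,000 share passes to Matthias's issue; Xiomara's £90,000 share passes to Xiomara's issue.
Matthias's share (£90,000) is divided into 3 shares of £30,000: Gwendolyn, Joaquin, and Ansel each take £30,000.
Xiomara's share (£90,000) is divided into 2 shares of £45,000: Delphine and Soraya each take £45,000.

Soraya receives £45,000.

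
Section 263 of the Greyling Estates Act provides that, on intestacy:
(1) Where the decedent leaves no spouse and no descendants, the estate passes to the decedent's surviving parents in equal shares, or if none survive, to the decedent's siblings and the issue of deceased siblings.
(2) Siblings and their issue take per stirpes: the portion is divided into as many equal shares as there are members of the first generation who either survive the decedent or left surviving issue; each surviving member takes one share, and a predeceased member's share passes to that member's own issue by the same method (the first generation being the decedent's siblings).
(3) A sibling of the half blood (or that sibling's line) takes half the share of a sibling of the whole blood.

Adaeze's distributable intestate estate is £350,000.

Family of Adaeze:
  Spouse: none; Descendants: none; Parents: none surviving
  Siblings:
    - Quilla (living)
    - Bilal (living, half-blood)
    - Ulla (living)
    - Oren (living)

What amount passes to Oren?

The entire £350,000 passes to the siblings and their issue.
Counting each half-blood sibling's line as half a unit, there are 7/2 units in £350,000, so one unit is £100,000. Whole-blood lines (Quilla, Ulla, and Oren) take £100,000 each; half-blood lines (Bilal) take £50,000 each.

Oren receives £100,000.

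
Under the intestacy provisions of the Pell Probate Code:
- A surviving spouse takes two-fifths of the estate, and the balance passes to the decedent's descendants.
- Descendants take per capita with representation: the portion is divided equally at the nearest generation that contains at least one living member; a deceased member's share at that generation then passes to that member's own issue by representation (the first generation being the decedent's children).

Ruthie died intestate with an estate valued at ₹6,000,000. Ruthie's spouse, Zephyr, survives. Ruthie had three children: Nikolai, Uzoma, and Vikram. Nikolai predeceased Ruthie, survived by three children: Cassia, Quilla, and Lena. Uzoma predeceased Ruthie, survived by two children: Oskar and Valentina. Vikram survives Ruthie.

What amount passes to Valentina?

Zephyr takes two-fifths of ₹6,000,000 = ₹2,400,000. The remaining ₹3,600,000 passes to the descendants.
The descendants' portion (₹3,600,000) is divided into 3 shares of ₹1,200,000: Vikram takes ₹1,200,000; Nikolai's ₹1,200,000 share passes to Nikolai's issue; Uzoma's ₹1,200,000 share passes to Uzoma's issue.
Nikolai's share (₹1,200,000) is divided into 3 shares of ₹400,000: Cassia, Quilla, and Lena each take ₹400,000.
Uzoma's share (₹1,200,000) is divided into 2 shares of ₹600,000: Oskar and Valentina each take ₹600,000.

Valentina receives ₹600,000.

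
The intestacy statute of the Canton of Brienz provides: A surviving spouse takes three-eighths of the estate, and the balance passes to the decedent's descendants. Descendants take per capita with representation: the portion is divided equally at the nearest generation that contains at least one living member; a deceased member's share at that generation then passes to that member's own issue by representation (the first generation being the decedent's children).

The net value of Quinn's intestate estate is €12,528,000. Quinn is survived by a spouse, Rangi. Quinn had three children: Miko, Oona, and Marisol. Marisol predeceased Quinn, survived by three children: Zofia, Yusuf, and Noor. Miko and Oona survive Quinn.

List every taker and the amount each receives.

Rangi takes three-eighths of €12,528,000 = €4,698,000. The remaining €7,830,000 passes to the descendants.
The descendants' portion (€7,830,000) is divided into 3 shares of €2,610,000: Miko and Oona each take €2,610,000; Marisol's €2,610,000 share passes to Marisol's issue.
Marisol's share (€2,610,000) is divided into 3 shares of €870,000: Zofia, Yusuf, and Noor each take €870,000.

Rangi: €4,698,000; Miko: €2,610,000; Oona: €2,610,000; Zofia: €870,000; Yusuf: €870,000; Noor: €870,000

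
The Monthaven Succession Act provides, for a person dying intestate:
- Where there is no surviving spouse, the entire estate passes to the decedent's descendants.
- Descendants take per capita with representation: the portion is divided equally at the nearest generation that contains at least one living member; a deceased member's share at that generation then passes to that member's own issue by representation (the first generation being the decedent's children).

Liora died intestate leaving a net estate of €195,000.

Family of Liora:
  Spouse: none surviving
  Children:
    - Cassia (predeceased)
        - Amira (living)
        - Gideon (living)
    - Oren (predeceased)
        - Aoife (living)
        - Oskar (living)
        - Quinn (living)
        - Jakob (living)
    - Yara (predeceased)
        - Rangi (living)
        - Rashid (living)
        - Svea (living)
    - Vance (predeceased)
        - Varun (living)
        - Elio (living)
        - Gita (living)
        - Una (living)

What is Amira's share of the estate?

Amira receives €15,000.

The entire €195,000 passes to the descendants.
No child survives, so the initial division is made at the grandchildren's generation.
That amount (€195,000) is divided into 13 shares of €15,000: Amira, Gideon, Aoife, Oskar, Quinn, Jakob, Rangi, Rashid, Svea, Varun, Elio, Gita, and Una each take €15,000.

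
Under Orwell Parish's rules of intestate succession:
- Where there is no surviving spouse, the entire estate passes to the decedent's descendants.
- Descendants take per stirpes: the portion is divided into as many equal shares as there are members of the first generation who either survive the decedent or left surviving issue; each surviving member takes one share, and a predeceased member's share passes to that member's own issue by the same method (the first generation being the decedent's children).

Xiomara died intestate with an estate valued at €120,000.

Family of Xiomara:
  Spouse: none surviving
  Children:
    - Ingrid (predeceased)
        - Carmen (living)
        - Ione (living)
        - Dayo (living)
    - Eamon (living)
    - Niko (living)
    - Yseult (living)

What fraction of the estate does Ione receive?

Ione receives 1/12 of the estate.

The entire €120,000 passes to the descendants.
That amount (€120,000) is divided into 4 shares of €30,000: Eamon, Niko, and Yseult each take €30,000; Ingrid's €30,000 share passes to Ingrid's issue.
Ingrid's share (€30,000) is divided into 3 shares of €10,000: Carmen, Ione, and Dayo each take €10,000.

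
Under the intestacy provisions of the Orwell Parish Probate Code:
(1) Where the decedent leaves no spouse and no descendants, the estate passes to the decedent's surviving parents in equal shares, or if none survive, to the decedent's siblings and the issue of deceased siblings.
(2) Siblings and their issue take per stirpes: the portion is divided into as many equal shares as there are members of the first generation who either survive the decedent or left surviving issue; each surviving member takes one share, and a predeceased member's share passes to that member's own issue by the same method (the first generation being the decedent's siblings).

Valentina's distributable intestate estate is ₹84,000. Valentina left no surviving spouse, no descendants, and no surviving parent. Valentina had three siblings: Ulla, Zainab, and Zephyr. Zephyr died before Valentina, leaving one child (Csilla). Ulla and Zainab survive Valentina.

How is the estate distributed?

The entire ₹84,000 passes to the siblings and their issue.
That amount (₹84,000) is divided into 3 shares of ₹28,000: Ulla and Zainab each take ₹28,000; Zephyr's ₹28,000 share passes to Zephyr's issue.
Zephyr's share (₹28,000) passes entirely to Csilla.

Ulla: ₹28,000; Zainab: ₹28,000; Csilla: ₹28,000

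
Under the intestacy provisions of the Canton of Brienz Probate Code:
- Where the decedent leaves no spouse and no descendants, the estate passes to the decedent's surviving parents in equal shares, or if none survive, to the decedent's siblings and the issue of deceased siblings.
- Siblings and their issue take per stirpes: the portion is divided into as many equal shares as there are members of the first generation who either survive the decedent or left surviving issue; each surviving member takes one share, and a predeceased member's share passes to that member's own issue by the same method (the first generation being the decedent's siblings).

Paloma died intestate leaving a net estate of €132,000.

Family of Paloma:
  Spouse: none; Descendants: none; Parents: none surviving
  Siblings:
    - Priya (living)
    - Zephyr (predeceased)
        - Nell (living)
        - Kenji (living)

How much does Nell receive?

The entire €132,000 passes to the siblings and their issue.
That amount (€132,000) is divided into 2 shares of €66,000: Priya takes €66,000; Zephyr's €66,000 share passes to Zephyr's issue.
Zephyr's share (€66,000) is divided into 2 shares of €33,000: Nell and Kenji each take €33,000.

Nell receives €33,000.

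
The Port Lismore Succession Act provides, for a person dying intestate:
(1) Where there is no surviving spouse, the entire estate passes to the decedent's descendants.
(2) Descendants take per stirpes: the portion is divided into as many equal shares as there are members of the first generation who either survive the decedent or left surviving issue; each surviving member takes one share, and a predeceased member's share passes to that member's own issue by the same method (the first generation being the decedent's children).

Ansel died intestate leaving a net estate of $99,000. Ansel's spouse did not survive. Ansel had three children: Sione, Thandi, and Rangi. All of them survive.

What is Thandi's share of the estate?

Thandi receives $33,000.

The entire $99,000 passes to the descendants.
That amount ($99,000) is divided into 3 shares of $33,000: Sione, Thandi, and Rangi each take $33,000.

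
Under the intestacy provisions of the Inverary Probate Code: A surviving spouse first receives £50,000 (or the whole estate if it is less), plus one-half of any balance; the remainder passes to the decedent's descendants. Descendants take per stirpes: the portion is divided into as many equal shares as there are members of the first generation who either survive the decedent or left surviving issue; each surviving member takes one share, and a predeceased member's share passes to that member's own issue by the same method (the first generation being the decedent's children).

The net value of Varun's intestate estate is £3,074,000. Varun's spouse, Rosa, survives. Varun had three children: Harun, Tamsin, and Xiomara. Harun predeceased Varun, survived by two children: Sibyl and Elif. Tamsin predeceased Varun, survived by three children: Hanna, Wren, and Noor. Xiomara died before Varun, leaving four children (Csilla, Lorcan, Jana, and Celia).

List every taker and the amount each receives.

Rosa: £1,562,000; Sibyl: £252,000; Elif: £252,000; Hanna: £168,000; Wren: £168,000; Noor: £168,000; Csilla: £126,000; Lorcan: £126,000; Jana: £126,000; Celia: £126,000

Rosa first takes £50,000, leaving a balance of £3,024,000. Rosa then takes one-half of the balance (£1,512,000), for a total of £1,562,000. The remaining £1,512,000 passes to the descendants.
The descendants' portion (£1,512,000) is divided into 3 shares of £504,000: Harun's £504,000 share passes to Harun's issue; Tamsin's £504,000 share passes to Tamsin's issue; Xiomara's £504,000 share passes to Xiomara's issue.
Harun's share (£504,000) is divided into 2 shares of £252,000: Sibyl and Elif each take £252,000.
Tamsin's share (£504,000) is divided into 3 shares of £168,000: Hanna, Wren, and Noor each take £168,000.
Xiomara's share (£504,000) is divided into 4 shares of £126,000: Csilla, Lorcan, Jana, and Celia each take £126,000.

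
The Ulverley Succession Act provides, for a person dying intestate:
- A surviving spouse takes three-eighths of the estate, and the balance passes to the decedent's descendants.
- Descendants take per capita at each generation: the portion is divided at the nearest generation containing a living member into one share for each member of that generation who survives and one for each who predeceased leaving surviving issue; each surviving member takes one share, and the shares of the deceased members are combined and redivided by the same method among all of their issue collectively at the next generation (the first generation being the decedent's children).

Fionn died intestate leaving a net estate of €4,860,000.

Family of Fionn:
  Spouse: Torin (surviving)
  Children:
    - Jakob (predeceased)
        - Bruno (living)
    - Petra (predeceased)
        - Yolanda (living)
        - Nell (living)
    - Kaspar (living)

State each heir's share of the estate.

Torin takes three-eighths of €4,860,000 = €1,822,500. The remaining €3,037,500 passes to the descendants.
The descendants' portion (€3,037,500) is divided at the children's generation into 3 shares of €1,012,500. Kaspar takes €1,012,500. The 2 shares of the deceased (Jakob and Petra) are combined into a pool of €2,025,000.
That pool (€2,025,000) is divided at the grandchildren's generation equally among Bruno, Yolanda, and Nell: €675,000 each.

Torin: €1,822,500; Bruno: €675,000; Yolanda: €675,000; Nell: €675,000; Kaspar: €1,012,500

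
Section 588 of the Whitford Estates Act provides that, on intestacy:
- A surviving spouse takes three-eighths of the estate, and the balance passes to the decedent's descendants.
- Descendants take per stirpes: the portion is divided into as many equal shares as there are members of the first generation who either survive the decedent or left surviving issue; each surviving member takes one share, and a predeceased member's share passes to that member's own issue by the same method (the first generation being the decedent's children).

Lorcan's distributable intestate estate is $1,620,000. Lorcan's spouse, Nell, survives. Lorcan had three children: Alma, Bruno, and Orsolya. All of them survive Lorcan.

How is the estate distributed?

Nell takes three-eighths of $1,620,000 = $607,500. The remaining $1,012,500 passes to the descendants.
The descendants' portion ($1,012,500) is divided into 3 shares of $337,500: Alma, Bruno, and Orsolya each take $337,500.

Nell: $607,500; Alma: $337,500; Bruno: $337,500; Orsolya: $337,500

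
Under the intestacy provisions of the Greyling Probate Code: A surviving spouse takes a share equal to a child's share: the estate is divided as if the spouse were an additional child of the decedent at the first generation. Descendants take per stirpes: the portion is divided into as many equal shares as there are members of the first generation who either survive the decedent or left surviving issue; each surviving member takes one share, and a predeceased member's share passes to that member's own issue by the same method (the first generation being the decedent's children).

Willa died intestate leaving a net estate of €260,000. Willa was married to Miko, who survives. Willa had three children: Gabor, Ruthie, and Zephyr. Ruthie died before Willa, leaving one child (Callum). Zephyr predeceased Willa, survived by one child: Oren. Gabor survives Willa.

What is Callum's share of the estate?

Callum receives €65,000.

The spouse counts as an additional share at the children's level, so there are 4 primary shares of €65,000. Miko takes one such share (€65,000).
The children's combined portion (€195,000) is divided into 3 shares of €65,000: Gabor takes €65,000; Ruthie's €65,000 share passes to Ruthie's issue; Zephyr's €65,000 share passes to Zephyr's issue.
Ruthie's share (€65,000) passes entirely to Callum.
Zephyr's share (€65,000) passes entirely to Oren.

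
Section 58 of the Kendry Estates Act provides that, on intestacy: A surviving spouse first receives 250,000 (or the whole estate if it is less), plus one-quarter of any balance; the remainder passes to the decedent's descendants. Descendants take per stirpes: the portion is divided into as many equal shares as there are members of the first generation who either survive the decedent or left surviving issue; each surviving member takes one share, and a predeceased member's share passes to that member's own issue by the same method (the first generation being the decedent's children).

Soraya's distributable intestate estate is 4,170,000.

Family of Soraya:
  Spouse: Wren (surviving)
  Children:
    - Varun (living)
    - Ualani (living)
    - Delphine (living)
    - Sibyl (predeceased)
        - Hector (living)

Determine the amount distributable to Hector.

Hector receives 735,000.

Wren first takes 250,000, leaving a balance of 3,920,000. Wren then takes one-quarter of the balance (980,000), for a total of 1,230,000. The remaining 2,940,000 passes to the descendants.
The descendants' portion (2,940,000) is divided into 4 shares of 735,000: Varun, Ualani, and Delphine each take 735,000; Sibyl's 735,000 share passes to Sibyl's issue.
Sibyl's share (735,000) passes entirely to Hector.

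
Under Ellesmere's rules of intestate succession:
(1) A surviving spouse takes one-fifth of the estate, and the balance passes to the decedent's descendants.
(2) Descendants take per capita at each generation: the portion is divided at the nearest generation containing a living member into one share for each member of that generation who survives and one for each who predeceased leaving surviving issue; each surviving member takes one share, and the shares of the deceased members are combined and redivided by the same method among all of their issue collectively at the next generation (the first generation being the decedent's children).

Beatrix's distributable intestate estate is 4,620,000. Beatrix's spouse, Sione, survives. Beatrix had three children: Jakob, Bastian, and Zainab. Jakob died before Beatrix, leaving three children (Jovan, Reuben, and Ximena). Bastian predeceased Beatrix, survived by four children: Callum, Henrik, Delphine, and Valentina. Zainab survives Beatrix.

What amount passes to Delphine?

Delphine receives 352,000.

Sione takes one-fifth of 4,620,000 = 924,000. The remaining 3,696,000 passes to the descendants.
The descendants' portion (3,696,000) is divided at the children's generation into 3 shares of 1,232,000. Zainab takes 1,232,000. The 2 shares of the deceased (Jakob and Bastian) are combined into a pool of 2,464,000.
That pool (2,464,000) is divided at the grandchildren's generation equally among Jovan, Reuben, Ximena, Callum, Henrik, Delphine, and Valentina: 352,000 each.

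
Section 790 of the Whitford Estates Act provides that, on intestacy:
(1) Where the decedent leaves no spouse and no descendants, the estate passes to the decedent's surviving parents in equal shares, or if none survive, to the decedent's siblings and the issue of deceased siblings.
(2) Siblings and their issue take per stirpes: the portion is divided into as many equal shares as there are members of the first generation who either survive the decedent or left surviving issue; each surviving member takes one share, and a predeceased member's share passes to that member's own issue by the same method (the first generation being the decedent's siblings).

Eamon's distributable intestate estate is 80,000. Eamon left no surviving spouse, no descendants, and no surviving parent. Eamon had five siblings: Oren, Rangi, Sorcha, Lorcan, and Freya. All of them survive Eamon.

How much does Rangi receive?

The entire 80,000 passes to the siblings and their issue.
That amount (80,000) is divided into 5 shares of 16,000: Oren, Rangi, Sorcha, Lorcan, and Freya each take 16,000.

Rangi receives 16,000.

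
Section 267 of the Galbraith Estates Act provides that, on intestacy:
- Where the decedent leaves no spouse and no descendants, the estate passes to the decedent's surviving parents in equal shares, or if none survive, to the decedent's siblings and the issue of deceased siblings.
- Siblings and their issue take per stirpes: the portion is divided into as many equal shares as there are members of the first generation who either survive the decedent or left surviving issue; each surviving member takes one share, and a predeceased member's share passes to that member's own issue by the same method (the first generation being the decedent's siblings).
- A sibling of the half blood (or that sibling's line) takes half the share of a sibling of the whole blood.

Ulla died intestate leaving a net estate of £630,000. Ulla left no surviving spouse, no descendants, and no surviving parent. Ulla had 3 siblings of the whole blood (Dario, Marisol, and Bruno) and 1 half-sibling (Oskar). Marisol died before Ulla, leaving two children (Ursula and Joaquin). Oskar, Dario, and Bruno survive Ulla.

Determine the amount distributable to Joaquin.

The entire £630,000 passes to the siblings and their issue.
Counting each half-blood sibling's line as half a unit, there are 7/2 units in £630,000, so one unit is £180,000. Whole-blood lines (Dario, Marisol, and Bruno) take £180,000 each; half-blood lines (Oskar) take £90,000 each.
Marisol's share (£180,000) is divided into 2 shares of £90,000: Ursula and Joaquin each take £90,000.

Joaquin receives £90,000.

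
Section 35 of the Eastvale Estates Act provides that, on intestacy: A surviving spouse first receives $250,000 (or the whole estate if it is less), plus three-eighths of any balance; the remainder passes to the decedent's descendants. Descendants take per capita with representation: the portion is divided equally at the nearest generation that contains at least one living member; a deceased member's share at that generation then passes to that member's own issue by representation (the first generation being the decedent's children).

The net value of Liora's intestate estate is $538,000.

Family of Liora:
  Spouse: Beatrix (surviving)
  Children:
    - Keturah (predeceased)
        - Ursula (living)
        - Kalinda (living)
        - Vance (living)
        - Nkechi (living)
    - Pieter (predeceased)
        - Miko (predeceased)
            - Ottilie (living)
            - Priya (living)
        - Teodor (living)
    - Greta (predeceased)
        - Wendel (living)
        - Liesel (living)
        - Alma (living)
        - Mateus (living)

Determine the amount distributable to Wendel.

Wendel receives $18,000.

Beatrix first takes $250,000, leaving a balance of $288,000. Beatrix then takes three-eighths of the balance ($108,000), for a total of $358,000. The remaining $180,000 passes to the descendants.
No child survives, so the initial division is made at the grandchildren's generation.
The descendants' portion ($180,000) is divided into 10 shares of $18,000: Ursula, Kalinda, Vance, Nkechi, Teodor, Wendel, Liesel, Alma, and Mateus each take $18,000; Miko's $18,000 share passes to Miko's issue.
Miko's share ($18,000) is divided into 2 shares of $9,000: Ottilie and Priya each take $9,000.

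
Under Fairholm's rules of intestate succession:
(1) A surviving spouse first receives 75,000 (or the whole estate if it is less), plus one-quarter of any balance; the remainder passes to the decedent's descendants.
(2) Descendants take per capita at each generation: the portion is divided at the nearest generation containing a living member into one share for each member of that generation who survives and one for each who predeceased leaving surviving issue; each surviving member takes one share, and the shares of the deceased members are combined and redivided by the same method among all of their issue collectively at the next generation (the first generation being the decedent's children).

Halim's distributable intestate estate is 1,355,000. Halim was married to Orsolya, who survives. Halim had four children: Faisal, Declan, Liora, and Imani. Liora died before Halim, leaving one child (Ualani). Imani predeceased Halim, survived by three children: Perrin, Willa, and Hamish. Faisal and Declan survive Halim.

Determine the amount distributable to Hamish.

Hamish receives 120,000.

Orsolya first takes 75,000, leaving a balance of 1,280,000. Orsolya then takes one-quarter of the balance (320,000), for a total of 395,000. The remaining 960,000 passes to the descendants.
The descendants' portion (960,000) is divided at the children's generation into 4 shares of 240,000. Faisal and Declan each take 240,000. The 2 shares of the deceased (Liora and Imani) are combined into a pool of 480,000.
That pool (480,000) is divided at the grandchildren's generation equally among Ualani, Perrin, Willa, and Hamish: 120,000 each.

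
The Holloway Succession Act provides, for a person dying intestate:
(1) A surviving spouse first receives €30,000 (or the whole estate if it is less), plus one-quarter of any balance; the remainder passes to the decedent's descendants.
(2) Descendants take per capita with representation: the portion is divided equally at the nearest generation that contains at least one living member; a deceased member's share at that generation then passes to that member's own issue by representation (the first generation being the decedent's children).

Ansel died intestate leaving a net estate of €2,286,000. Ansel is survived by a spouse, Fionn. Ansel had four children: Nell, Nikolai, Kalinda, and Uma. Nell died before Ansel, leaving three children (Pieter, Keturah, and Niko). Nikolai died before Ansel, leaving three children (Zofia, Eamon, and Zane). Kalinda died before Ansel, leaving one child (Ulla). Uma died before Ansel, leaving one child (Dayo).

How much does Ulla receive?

Ulla receives €211,500.

Fionn first takes €30,000, leaving a balance of €2,256,000. Fionn then takes one-quarter of the balance (€564,000), for a total of €594,000. The remaining €1,692,000 passes to the descendants.
No child survives, so the initial division is made at the grandchildren's generation.
The descendants' portion (€1,692,000) is divided into 8 shares of €211,500: Pieter, Keturah, Niko, Zofia, Eamon, Zane, Ulla, and Dayo each take €211,500.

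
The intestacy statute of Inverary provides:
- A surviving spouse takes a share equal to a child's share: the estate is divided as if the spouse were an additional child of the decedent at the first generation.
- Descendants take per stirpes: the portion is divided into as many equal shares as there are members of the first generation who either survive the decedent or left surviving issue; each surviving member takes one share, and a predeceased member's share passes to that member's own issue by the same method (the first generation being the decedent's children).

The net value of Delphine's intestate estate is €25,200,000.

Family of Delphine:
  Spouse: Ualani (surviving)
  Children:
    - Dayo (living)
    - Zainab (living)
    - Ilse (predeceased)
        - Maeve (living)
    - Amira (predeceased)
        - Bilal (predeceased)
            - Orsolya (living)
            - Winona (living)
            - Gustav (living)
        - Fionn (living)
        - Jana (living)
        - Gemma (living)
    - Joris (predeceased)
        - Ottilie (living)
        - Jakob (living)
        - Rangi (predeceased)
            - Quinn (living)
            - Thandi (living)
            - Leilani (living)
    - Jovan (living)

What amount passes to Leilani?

The spouse counts as an additional share at the children's level, so there are 7 primary shares of €3,600,000. Ualani takes one such share (€3,600,000).
The children's combined portion (€21,600,000) is divided into 6 shares of €3,600,000: Dayo, Zainab, and Jovan each take €3,600,000; Ilse's €3,600,000 share passes to Ilse's issue; Amira's €3,600,000 share passes to Amira's issue; Joris's €3,600,000 share passes to Joris's issue.
Ilse's share (€3,600,000) passes entirely to Maeve.
Amira's share (€3,600,000) is divided into 4 shares of €900,000: Fionn, Jana, and Gemma each take €900,000; Bilal's €900,000 share passes to Bilal's issue.
Bilal's share (€900,000) is divided into 3 shares of €300,000: Orsolya, Winona, and Gustav each take €300,000.
Joris's share (€3,600,000) is divided into 3 shares of €1,200,000: Ottilie and Jakob each take €1,200,000; Rangi's €1,200,000 share passes to Rangi's issue.
Rangi's share (€1,200,000) is divided into 3 shares of €400,000: Quinn, Thandi, and Leilani each take €400,000.

Leilani receives €400,000.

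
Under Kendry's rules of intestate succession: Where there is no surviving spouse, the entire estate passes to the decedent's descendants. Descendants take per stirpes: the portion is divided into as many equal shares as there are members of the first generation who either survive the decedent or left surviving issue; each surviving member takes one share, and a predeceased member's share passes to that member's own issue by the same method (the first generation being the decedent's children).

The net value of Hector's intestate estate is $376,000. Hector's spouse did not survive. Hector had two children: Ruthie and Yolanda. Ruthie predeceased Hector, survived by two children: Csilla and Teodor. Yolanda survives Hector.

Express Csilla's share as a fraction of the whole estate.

The entire $376,000 passes to the descendants.
That amount ($376,000) is divided into 2 shares of $188,000: Yolanda takes $188,000; Ruthie's $188,000 share passes to Ruthie's issue.
Ruthie's share ($188,000) is divided into 2 shares of $94,000: Csilla and Teodor each take $94,000.

Csilla receives 1/4 of the estate.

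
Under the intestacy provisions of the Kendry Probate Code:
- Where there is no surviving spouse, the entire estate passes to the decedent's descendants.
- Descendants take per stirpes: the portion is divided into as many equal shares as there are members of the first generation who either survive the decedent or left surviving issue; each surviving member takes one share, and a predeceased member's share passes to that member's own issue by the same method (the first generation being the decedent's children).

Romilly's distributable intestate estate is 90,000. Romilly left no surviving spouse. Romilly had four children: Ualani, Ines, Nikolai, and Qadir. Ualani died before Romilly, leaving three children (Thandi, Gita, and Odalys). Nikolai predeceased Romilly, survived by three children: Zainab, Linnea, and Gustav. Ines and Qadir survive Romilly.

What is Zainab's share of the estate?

Zainab receives 7,500.

The entire 90,000 passes to the descendants.
That amount (90,000) is divided into 4 shares of 22,500: Ines and Qadir each take 22,500; Ualani's 22,500 share passes to Ualani's issue; Nikolai's 22,500 share passes to Nikolai's issue.
Ualani's share (22,500) is divided into 3 shares of 7,500: Thandi, Gita, and Odalys each take 7,500.
Nikolai's share (22,500) is divided into 3 shares of 7,500: Zainab, Linnea, and Gustav each take 7,500.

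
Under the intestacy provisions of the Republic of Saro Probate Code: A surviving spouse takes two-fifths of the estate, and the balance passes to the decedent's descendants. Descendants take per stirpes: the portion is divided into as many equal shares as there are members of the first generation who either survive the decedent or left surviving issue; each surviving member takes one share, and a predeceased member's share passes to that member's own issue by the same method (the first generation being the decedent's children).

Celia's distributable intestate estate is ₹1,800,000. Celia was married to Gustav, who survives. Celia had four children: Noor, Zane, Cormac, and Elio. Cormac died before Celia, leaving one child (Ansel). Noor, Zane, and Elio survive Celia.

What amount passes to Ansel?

Gustav takes two-fifths of ₹1,800,000 = ₹720,000. The remaining ₹1,080,000 passes to the descendants.
The descendants' portion (₹1,080,000) is divided into 4 shares of ₹270,000: Noor, Zane, and Elio each take ₹270,000; Cormac's ₹270,000 share passes to Cormac's issue.
Cormac's share (₹270,000) passes entirely to Ansel.

Ansel receives ₹270,000.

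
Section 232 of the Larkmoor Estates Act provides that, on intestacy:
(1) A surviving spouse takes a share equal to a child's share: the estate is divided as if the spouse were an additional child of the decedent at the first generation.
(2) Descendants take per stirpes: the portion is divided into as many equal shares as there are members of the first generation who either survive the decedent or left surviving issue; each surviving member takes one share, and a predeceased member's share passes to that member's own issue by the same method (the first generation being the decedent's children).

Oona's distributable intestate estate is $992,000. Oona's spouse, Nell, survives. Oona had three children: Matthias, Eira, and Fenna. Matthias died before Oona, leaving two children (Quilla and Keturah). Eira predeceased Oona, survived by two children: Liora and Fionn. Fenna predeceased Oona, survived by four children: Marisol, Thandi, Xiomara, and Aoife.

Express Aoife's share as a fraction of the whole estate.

Aoife receives 1/16 of the estate.

The spouse counts as an additional share at the children's level, so there are 4 primary shares of $248,000. Nell takes one such share ($248,000).
The children's combined portion ($744,000) is divided into 3 shares of $248,000: Matthias's $248,000 share passes to Matthias's issue; Eira's $248,000 share passes to Eira's issue; Fenna's $248,000 share passes to Fenna's issue.
Matthias's share ($248,000) is divided into 2 shares of $124,000: Quilla and Keturah each take $124,000.
Eira's share ($248,000) is divided into 2 shares of $124,000: Liora and Fionn each take $124,000.
Fenna's share ($248,000) is divided into 4 shares of $62,000: Marisol, Thandi, Xiomara, and Aoife each take $62,000.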